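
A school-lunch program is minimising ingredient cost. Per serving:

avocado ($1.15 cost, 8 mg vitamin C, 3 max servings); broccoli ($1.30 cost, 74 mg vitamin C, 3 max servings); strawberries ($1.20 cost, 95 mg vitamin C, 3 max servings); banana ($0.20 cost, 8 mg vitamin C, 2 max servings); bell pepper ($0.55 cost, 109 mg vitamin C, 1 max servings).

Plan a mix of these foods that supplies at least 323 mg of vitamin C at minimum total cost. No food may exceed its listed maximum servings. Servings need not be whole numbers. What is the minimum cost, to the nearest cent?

Cost per mg of vitamin C: bell pepper $0.0050, strawberries $0.0126, broccoli $0.0176, banana $0.0250, avocado $0.1437.
Take 1 serving of bell pepper: +109.0 mg vitamin C for $0.55 (total $0.55, still need 214.0 mg).
Take 2.253 servings of strawberries: +214.0 mg vitamin C for $2.70 (total $3.25, still need 0.0 mg).
Filling from the cheapest source first is optimal under one linear minimum: $3.25.

$3.25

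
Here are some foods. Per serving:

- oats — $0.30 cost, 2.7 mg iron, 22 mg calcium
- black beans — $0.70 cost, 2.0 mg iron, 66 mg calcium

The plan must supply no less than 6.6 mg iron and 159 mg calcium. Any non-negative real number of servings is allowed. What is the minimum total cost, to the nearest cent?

This is a tiny linear program; its minimum lies at a vertex of the feasible set. List the vertices and price them.
oats only: max(6.6/2.7, 159/22) = 7.227 servings → $2.17.
black beans only: max(6.6/2.0, 159/66) = 3.3 servings → $2.31.
oats + black beans with both tight: 0.8763 servings and 2.117 servings → $1.74.
Cheapest feasible corner: $1.74.

$1.74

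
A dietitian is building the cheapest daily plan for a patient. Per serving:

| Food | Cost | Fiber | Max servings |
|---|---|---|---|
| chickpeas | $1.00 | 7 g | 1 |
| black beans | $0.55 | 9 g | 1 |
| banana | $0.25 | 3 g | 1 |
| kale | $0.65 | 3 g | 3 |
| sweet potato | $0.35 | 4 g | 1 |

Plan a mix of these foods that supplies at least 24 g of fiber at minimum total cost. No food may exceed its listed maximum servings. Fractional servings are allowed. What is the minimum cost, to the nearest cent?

$2.37

Cost per g of fiber: black beans $0.0611, banana $0.0833, sweet potato $0.0875, chickpeas $0.1429, kale $0.2167.
Take 1 serving of black beans: +9.0 g fiber for $0.55 (total $0.55, still need 15.0 g).
Take 1 serving of banana: +3.0 g fiber for $0.25 (total $0.80, still need 12.0 g).
Take 1 serving of sweet potato: +4.0 g fiber for $0.35 (total $1.15, still need 8.0 g).
Take 1 serving of chickpeas: +7.0 g fiber for $1.00 (total $2.15, still need 1.0 g).
Take 0.3333 servings of kale: +1.0 g fiber for $0.22 (total $2.37, still need 0.0 g).
Filling from the cheapest source first is optimal under one linear minimum: $2.37.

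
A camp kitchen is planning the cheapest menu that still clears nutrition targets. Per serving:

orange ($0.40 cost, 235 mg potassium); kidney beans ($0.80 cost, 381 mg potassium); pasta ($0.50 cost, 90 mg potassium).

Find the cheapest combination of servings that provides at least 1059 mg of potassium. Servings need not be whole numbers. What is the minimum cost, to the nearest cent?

$1.80

Cost per mg of potassium: orange $0.0017, kidney beans $0.0021, pasta $0.0056.
With no serving limits, use only orange: 1059 mg / 235 mg = 4.506 servings × $0.40 = $1.80.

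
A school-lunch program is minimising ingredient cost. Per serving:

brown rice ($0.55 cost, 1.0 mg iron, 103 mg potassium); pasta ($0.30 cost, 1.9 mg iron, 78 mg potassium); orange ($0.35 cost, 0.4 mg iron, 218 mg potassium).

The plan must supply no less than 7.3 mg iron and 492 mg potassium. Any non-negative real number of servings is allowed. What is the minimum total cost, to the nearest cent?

Minimising a linear cost over {iron ≥ 7.3, potassium ≥ 492, servings ≥ 0} — the optimum is at a vertex, using one or two foods.
brown rice only: max(7.3/1.0, 492/103) = 7.3 servings → $4.01.
pasta only: max(7.3/1.9, 492/78) = 6.308 servings → $1.89.
orange only: max(7.3/0.4, 492/218) = 18.25 servings → $6.39.
brown rice + pasta with both tight: 3.105 servings and 2.208 servings → $2.37.
brown rice + orange: the both-tight solution has a negative serving — not a feasible corner.
pasta + orange with both tight: 3.641 servings and 0.954 servings → $1.43.
So the least-cost plan costs $1.43.

$1.43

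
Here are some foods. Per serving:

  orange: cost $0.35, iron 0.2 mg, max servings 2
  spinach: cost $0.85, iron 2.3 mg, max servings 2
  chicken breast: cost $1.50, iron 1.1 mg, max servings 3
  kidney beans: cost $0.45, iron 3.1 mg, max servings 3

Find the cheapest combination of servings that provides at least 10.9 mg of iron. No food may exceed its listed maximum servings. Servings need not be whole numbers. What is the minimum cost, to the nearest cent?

Cost per mg of iron: kidney beans $0.1452, spinach $0.3696, chicken breast $1.3636, orange $1.7500.
Take 3 servings of kidney beans: +9.3 mg iron for $1.35 (total $1.35, still need 1.6 mg).
Take 0.6957 servings of spinach: +1.6 mg iron for $0.59 (total $1.94, still need 0.0 mg).
Filling from the cheapest source first is optimal under one linear minimum: $1.94.

$1.94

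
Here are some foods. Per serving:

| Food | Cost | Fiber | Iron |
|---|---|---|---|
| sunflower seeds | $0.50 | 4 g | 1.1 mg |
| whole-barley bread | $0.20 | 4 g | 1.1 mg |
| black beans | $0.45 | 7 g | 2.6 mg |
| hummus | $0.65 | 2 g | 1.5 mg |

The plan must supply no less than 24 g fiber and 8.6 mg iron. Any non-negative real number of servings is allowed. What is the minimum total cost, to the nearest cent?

This is a tiny linear program; its minimum lies at a vertex of the feasible set. List the vertices and price them.
sunflower seeds only: max(24/4, 8.6/1.1) = 7.818 servings → $3.91.
whole-barley bread only: max(24/4, 8.6/1.1) = 7.818 servings → $1.56.
black beans only: max(24/7, 8.6/2.6) = 3.429 servings → $1.54.
hummus only: max(24/2, 8.6/1.5) = 12 servings → $7.80.
sunflower seeds + whole-barley bread (both tight): parallel constraints — no distinct corner.
sunflower seeds + black beans with both tight: 0.8148 servings and 2.963 servings → $1.74.
sunflower seeds + hummus with both tight: 4.947 servings and 2.105 servings → $3.84.
whole-barley bread + black beans with both tight: 0.8148 servings and 2.963 servings → $1.50.
whole-barley bread + hummus with both tight: 4.947 servings and 2.105 servings → $2.36.
black beans + hummus: the both-tight solution has a negative serving — not a feasible corner.
The minimum over all feasible corners is $1.50.

$1.50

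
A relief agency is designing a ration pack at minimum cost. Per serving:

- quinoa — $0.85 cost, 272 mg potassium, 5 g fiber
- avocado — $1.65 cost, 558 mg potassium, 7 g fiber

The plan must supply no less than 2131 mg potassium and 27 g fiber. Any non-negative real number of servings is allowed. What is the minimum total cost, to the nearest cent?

quinoa only: max(2131/272, 27/5) = 7.835 servings → $6.66.
avocado only: max(2131/558, 27/7) = 3.857 servings → $6.36.
quinoa + avocado with both tight: 0.1682 servings and 3.737 servings → $6.31.
The minimum over all feasible corners is $6.31.

$6.31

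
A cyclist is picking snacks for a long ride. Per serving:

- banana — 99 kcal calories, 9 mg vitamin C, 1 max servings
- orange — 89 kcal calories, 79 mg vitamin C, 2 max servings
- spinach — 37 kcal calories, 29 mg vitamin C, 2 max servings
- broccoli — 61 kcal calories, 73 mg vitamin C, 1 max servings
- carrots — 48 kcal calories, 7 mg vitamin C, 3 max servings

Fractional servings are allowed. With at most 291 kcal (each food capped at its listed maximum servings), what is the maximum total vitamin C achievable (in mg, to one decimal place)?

271.8 mg

Vitamin C per kcal: broccoli 1.197, orange 0.8876, spinach 0.7838, carrots 0.1458, banana 0.09091.
Take 1 serving of broccoli: uses 61 kcal, +73.0 mg vitamin C (running total 73.0 mg).
Take 2 servings of orange: uses 178 kcal, +158.0 mg vitamin C (running total 231.0 mg).
Take 1.405 servings of spinach: uses 52 kcal, +40.8 mg vitamin C (running total 271.8 mg).
Filling greedily by vitamin C-per-kcal is optimal for one linear limit, giving 271.8 mg.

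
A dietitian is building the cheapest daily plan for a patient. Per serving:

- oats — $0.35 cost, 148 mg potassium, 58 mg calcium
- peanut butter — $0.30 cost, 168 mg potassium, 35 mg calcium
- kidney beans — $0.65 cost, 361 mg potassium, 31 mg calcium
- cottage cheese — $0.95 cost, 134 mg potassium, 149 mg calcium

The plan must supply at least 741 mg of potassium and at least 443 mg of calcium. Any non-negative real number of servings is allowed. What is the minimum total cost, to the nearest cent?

$2.67

oats only: max(741/148, 443/58) = 7.638 servings → $2.67.
peanut butter only: max(741/168, 443/35) = 12.66 servings → $3.80.
kidney beans only: max(741/361, 443/31) = 14.29 servings → $9.29.
cottage cheese only: max(741/134, 443/149) = 5.53 servings → $5.25.
oats + peanut butter with both targets exact would need a negative amount; discard.
oats + kidney beans: the both-tight solution has a negative serving — not a feasible corner.
oats + cottage cheese with both tight: 3.575 servings and 1.582 servings → $2.75.
peanut butter + kidney beans with both targets exact would need a negative amount; discard.
peanut butter + cottage cheese with both tight: 2.509 servings and 2.384 servings → $3.02.
kidney beans + cottage cheese with both tight: 1.028 servings and 2.759 servings → $3.29.
The minimum over all feasible corners is $2.67.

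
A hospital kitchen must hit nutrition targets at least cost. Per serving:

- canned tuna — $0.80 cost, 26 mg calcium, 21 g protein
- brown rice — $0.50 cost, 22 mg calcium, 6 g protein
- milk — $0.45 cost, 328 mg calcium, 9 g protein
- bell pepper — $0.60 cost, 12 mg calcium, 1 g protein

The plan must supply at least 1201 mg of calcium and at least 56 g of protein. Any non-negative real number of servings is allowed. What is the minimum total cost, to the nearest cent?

For a min-cost LP with two ≥-constraints, a basic feasible solution has at most two positive variables.
canned tuna only: max(1201/26, 56/21) = 46.19 servings → $36.95.
brown rice only: max(1201/22, 56/6) = 54.59 servings → $27.30.
milk only: max(1201/328, 56/9) = 6.222 servings → $2.80.
bell pepper only: max(1201/12, 56/1) = 100.1 servings → $60.05.
canned tuna + brown rice: intersection lies outside the first quadrant.
canned tuna + milk with both tight: 1.136 servings and 3.572 servings → $2.52.
canned tuna + bell pepper: the both-tight solution has a negative serving — not a feasible corner.
brown rice + milk with both tight: 4.271 servings and 3.375 servings → $3.65.
brown rice + bell pepper: the both-tight solution has a negative serving — not a feasible corner.
milk + bell pepper with both tight: 2.405 servings and 34.36 servings → $21.70.
The minimum over all feasible corners is $2.52.

$2.52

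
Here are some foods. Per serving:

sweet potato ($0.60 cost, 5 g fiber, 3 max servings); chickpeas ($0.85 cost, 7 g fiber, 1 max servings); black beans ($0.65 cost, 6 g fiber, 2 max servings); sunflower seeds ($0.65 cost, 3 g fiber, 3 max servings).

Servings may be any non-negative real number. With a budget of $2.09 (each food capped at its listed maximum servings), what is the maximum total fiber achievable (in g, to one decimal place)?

Fiber per dollar: black beans 9.231, sweet potato 8.333, chickpeas 8.235, sunflower seeds 4.615.
Take 2 servings of black beans: spends $1.30, +12.0 g fiber (running total 12.0 g).
Take 1.317 servings of sweet potato: spends $0.79, +6.6 g fiber (running total 18.6 g).
Greedy by best ratio exhausts the cost allowance optimally: 18.6 g.

18.6 g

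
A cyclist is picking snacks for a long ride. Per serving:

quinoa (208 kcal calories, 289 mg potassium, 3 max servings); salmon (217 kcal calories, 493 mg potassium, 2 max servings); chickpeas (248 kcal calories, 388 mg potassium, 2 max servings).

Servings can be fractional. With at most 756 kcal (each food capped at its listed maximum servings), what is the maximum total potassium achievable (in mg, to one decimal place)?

1489.8 mg

Potassium per kcal: salmon 2.272, chickpeas 1.565, quinoa 1.389.
Take 2 servings of salmon: uses 434 kcal, +986.0 mg potassium (running total 986.0 mg).
Take 1.298 servings of chickpeas: uses 322 kcal, +503.8 mg potassium (running total 1489.8 mg).
Greedy by best ratio exhausts the calories allowance optimally: 1489.8 mg.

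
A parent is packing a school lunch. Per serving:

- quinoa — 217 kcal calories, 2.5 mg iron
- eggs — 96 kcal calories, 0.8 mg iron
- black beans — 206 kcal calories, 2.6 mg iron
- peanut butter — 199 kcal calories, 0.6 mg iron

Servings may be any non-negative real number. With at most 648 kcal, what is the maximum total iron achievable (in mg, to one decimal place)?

Iron per kcal: black beans 0.01262, quinoa 0.01152, eggs 0.008333, peanut butter 0.003015.
With no serving limits, spend the whole calories allowance on black beans: 648 kcal / 206 kcal × 2.6 mg = 8.2 mg.

8.2 mg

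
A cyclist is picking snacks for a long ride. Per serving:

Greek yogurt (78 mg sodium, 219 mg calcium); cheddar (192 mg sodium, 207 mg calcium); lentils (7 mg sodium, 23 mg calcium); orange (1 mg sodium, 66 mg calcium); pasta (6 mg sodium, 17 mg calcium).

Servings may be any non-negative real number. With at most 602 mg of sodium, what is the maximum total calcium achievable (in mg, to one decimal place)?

39732.0 mg

Calcium per mg sodium: orange 66, lentils 3.286, pasta 2.833, Greek yogurt 2.808, cheddar 1.078.
With no serving limits, spend the whole sodium allowance on orange: 602 mg / 1 mg × 66 mg = 39732.0 mg.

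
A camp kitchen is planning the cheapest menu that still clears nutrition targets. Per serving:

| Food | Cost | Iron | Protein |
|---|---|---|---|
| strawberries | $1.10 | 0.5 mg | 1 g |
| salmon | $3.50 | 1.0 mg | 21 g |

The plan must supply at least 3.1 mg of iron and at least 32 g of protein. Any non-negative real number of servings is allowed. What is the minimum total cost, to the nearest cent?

Check every corner: each single food scaled to meet both minima, and each pair solved so both constraints bind.
strawberries only: max(3.1/0.5, 32/1) = 32 servings → $35.20.
salmon only: max(3.1/1.0, 32/21) = 3.1 servings → $10.85.
strawberries + salmon with both tight: 3.484 servings and 1.358 servings → $8.59.
So the least-cost plan costs $8.59.

$8.59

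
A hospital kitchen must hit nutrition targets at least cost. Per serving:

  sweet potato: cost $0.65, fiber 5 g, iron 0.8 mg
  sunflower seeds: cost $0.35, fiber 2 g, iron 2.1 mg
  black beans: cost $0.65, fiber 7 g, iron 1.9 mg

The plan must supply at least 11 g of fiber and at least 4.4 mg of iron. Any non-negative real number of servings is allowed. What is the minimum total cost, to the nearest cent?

For a min-cost LP with two ≥-constraints, a basic feasible solution has at most two positive variables.
sweet potato only: max(11/5, 4.4/0.8) = 5.5 servings → $3.58.
sunflower seeds only: max(11/2, 4.4/2.1) = 5.5 servings → $1.93.
black beans only: max(11/7, 4.4/1.9) = 2.316 servings → $1.51.
sweet potato + sunflower seeds with both tight: 1.607 servings and 1.483 servings → $1.56.
sweet potato + black beans with both targets exact would need a negative amount; discard.
sunflower seeds + black beans with both tight: 0.9083 servings and 1.312 servings → $1.17.
Cheapest feasible corner: $1.17.

$1.17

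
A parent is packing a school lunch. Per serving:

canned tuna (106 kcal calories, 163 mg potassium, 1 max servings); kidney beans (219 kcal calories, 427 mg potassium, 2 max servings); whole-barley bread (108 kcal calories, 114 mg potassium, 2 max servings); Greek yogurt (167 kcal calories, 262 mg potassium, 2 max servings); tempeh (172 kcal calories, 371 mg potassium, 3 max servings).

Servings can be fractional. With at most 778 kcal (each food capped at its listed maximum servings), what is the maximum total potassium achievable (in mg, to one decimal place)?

Potassium per kcal: tempeh 2.157, kidney beans 1.95, Greek yogurt 1.569, canned tuna 1.538, whole-barley bread 1.056.
Take 3 servings of tempeh: uses 516 kcal, +1113.0 mg potassium (running total 1113.0 mg).
Take 1.196 servings of kidney beans: uses 262 kcal, +510.8 mg potassium (running total 1623.8 mg).
Filling greedily by potassium-per-kcal is optimal for one linear limit, giving 1623.8 mg.

1623.8 mg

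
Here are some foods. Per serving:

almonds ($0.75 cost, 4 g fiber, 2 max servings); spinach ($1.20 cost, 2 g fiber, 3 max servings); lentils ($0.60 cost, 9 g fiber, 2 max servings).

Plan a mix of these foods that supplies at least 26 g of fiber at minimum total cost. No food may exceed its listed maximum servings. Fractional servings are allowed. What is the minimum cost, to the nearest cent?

$2.70

Cost per g of fiber: lentils $0.0667, almonds $0.1875, spinach $0.6000.
Take 2 servings of lentils: +18.0 g fiber for $1.20 (total $1.20, still need 8.0 g).
Take 2 servings of almonds: +8.0 g fiber for $1.50 (total $2.70, still need 0.0 g).
Greedy by cheapest-per-g is optimal for a single linear constraint, so the minimum cost is $2.70.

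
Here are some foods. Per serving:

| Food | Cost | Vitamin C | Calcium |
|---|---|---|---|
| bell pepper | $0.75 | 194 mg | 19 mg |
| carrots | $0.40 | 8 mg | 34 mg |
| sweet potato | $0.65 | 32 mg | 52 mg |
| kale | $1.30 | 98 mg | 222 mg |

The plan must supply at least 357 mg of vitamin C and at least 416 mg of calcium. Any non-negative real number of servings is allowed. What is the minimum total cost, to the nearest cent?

$3.03

The cheapest plan sits at a corner of the feasible region — with two constraints it uses at most two foods.
bell pepper only: max(357/194, 416/19) = 21.89 servings → $16.42.
carrots only: max(357/8, 416/34) = 44.62 servings → $17.85.
sweet potato only: max(357/32, 416/52) = 11.16 servings → $7.25.
kale only: max(357/98, 416/222) = 3.643 servings → $4.74.
bell pepper + carrots with both tight: 1.367 servings and 11.47 servings → $5.61.
bell pepper + sweet potato with both tight: 0.554 servings and 7.798 servings → $5.48.
bell pepper + kale with both tight: 0.934 servings and 1.794 servings → $3.03.
carrots + sweet potato: intersection lies outside the first quadrant.
carrots + kale with both targets exact would need a negative amount; discard.
sweet potato + kale: the both-tight solution has a negative serving — not a feasible corner.
The minimum over all feasible corners is $3.03.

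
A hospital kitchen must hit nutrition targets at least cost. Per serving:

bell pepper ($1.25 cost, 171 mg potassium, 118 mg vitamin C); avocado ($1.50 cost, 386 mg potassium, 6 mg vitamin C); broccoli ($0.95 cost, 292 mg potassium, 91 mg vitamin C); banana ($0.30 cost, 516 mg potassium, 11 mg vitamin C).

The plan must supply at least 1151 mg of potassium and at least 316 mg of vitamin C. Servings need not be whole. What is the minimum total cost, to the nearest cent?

$3.35

An LP optimum is at a vertex; with two nutrient constraints at most two foods are used. Check each candidate.
bell pepper only: max(1151/171, 316/118) = 6.731 servings → $8.41.
avocado only: max(1151/386, 316/6) = 52.67 servings → $79.00.
broccoli only: max(1151/292, 316/91) = 3.942 servings → $3.74.
banana only: max(1151/516, 316/11) = 28.73 servings → $8.62.
bell pepper + avocado with both tight: 2.585 servings and 1.837 servings → $5.99.
bell pepper + broccoli with both targets exact would need a negative amount; discard.
bell pepper + banana with both tight: 2.549 servings and 1.386 servings → $3.60.
avocado + broccoli with both tight: 0.3736 servings and 3.448 servings → $3.84.
avocado + banana: the both-tight solution has a negative serving — not a feasible corner.
broccoli + banana with both tight: 3.438 servings and 0.285 servings → $3.35.
The minimum over all feasible corners is $3.35.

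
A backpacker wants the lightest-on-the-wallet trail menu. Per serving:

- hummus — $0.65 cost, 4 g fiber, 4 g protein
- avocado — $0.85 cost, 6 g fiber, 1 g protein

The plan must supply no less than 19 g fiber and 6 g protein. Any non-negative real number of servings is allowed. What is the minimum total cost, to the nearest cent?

This is a tiny linear program; its minimum lies at a vertex of the feasible set. List the vertices and price them.
hummus only: max(19/4, 6/4) = 4.75 servings → $3.09.
avocado only: max(19/6, 6/1) = 6 servings → $5.10.
hummus + avocado with both tight: 0.85 servings and 2.6 servings → $2.76.
Cheapest feasible corner: $2.76.

$2.76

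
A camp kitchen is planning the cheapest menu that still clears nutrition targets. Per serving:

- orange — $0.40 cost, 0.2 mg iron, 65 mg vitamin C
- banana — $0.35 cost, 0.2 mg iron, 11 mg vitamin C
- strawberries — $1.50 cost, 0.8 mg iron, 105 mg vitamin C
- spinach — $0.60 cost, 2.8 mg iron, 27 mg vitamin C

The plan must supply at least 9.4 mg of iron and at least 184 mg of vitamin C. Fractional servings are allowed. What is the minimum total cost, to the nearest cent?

$2.54

An LP optimum is at a vertex; with two nutrient constraints at most two foods are used. Check each candidate.
orange only: max(9.4/0.2, 184/65) = 47 servings → $18.80.
banana only: max(9.4/0.2, 184/11) = 47 servings → $16.45.
strawberries only: max(9.4/0.8, 184/105) = 11.75 servings → $17.62.
spinach only: max(9.4/2.8, 184/27) = 6.815 servings → $4.09.
orange + banana: the both-tight solution has a negative serving — not a feasible corner.
orange + strawberries: intersection lies outside the first quadrant.
orange + spinach with both tight: 1.48 servings and 3.251 servings → $2.54.
banana + strawberries with both targets exact would need a negative amount; discard.
banana + spinach with both tight: 10.29 servings and 2.622 servings → $5.18.
strawberries + spinach with both tight: 0.9596 servings and 3.083 servings → $3.29.
The minimum over all feasible corners is $2.54.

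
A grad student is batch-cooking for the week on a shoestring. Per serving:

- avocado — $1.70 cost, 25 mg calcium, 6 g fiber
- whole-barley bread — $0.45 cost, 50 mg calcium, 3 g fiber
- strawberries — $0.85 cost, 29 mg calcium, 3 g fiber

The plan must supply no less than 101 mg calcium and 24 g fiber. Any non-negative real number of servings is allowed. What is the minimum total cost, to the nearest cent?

Compare the cost at each extreme point of the feasible region.
avocado only: max(101/25, 24/6) = 4.04 servings → $6.87.
whole-barley bread only: max(101/50, 24/3) = 8 servings → $3.60.
strawberries only: max(101/29, 24/3) = 8 servings → $6.80.
avocado + whole-barley bread with both tight: 3.987 servings and 0.02667 servings → $6.79.
avocado + strawberries with both tight: 3.97 servings and 0.06061 servings → $6.80.
whole-barley bread + strawberries: intersection lies outside the first quadrant.
Cheapest feasible corner: $3.60.

$3.60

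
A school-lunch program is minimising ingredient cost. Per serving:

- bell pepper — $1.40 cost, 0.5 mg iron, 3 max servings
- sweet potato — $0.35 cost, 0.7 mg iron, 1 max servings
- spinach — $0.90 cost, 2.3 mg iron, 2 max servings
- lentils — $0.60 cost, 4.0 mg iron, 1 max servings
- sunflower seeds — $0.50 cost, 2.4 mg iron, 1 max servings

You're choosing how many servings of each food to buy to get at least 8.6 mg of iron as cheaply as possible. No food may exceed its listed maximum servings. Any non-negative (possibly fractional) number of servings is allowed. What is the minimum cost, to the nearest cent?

Cost per mg of iron: lentils $0.1500, sunflower seeds $0.2083, spinach $0.3913, sweet potato $0.5000, bell pepper $2.8000.
Take 1 serving of lentils: +4.0 mg iron for $0.60 (total $0.60, still need 4.6 mg).
Take 1 serving of sunflower seeds: +2.4 mg iron for $0.50 (total $1.10, still need 2.2 mg).
Take 0.9565 servings of spinach: +2.2 mg iron for $0.86 (total $1.96, still need 0.0 mg).
Filling from the cheapest source first is optimal under one linear minimum: $1.96.

$1.96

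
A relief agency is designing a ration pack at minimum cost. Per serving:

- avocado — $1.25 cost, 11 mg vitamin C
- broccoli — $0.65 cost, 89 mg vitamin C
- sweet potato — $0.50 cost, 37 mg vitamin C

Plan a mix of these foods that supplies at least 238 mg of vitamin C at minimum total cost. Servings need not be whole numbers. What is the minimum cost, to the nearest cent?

Cost per mg of vitamin C: broccoli $0.0073, sweet potato $0.0135, avocado $0.1136.
With no serving limits, use only broccoli: 238 mg / 89 mg = 2.674 servings × $0.65 = $1.74.

$1.74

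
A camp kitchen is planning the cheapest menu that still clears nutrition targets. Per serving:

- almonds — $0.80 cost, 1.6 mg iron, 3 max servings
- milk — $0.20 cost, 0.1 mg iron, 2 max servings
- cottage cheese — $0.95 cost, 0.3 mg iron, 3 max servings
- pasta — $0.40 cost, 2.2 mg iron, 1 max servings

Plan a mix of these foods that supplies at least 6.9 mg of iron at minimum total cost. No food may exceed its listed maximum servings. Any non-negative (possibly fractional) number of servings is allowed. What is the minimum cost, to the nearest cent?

$2.75

Cost per mg of iron: pasta $0.1818, almonds $0.5000, milk $2.0000, cottage cheese $3.1667.
Take 1 serving of pasta: +2.2 mg iron for $0.40 (total $0.40, still need 4.7 mg).
Take 2.938 servings of almonds: +4.7 mg iron for $2.35 (total $2.75, still need 0.0 mg).
Greedy by cheapest-per-mg is optimal for a single linear constraint, so the minimum cost is $2.75.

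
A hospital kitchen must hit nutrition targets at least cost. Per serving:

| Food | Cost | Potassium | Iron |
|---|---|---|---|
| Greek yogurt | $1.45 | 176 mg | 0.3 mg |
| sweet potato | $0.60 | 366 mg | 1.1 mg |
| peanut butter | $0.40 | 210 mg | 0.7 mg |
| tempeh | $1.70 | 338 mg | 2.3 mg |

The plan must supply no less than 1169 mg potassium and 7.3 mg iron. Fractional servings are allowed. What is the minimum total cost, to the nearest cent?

Greek yogurt only: max(1169/176, 7.3/0.3) = 24.33 servings → $35.28.
sweet potato only: max(1169/366, 7.3/1.1) = 6.636 servings → $3.98.
peanut butter only: max(1169/210, 7.3/0.7) = 10.43 servings → $4.17.
tempeh only: max(1169/338, 7.3/2.3) = 3.459 servings → $5.88.
Greek yogurt + sweet potato with both targets exact would need a negative amount; discard.
Greek yogurt + peanut butter with both targets exact would need a negative amount; discard.
Greek yogurt + tempeh with both tight: 0.7294 servings and 3.079 servings → $6.29.
sweet potato + peanut butter: the both-tight solution has a negative serving — not a feasible corner.
sweet potato + tempeh with both tight: 0.4709 servings and 2.949 servings → $5.30.
peanut butter + tempeh with both tight: 0.8981 servings and 2.901 servings → $5.29.
So the least-cost plan costs $3.98.

$3.98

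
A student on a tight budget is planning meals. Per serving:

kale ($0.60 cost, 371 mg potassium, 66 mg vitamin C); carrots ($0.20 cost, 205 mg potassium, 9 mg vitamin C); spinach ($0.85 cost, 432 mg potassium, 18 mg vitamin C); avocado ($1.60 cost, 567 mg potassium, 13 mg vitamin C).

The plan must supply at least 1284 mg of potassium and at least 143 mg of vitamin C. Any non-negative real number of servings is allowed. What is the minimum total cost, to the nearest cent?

$1.67

The cheapest plan sits at a corner of the feasible region — with two constraints it uses at most two foods.
kale only: max(1284/371, 143/66) = 3.461 servings → $2.08.
carrots only: max(1284/205, 143/9) = 15.89 servings → $3.18.
spinach only: max(1284/432, 143/18) = 7.944 servings → $6.75.
avocado only: max(1284/567, 143/13) = 11 servings → $17.60.
kale + carrots with both tight: 1.743 servings and 3.11 servings → $1.67.
kale + spinach with both tight: 1.771 servings and 1.451 servings → $2.30.
kale + avocado with both tight: 1.975 servings and 0.9721 servings → $2.74.
carrots + spinach with both targets exact would need a negative amount; discard.
carrots + avocado: intersection lies outside the first quadrant.
spinach + avocado: intersection lies outside the first quadrant.
Cheapest feasible corner: $1.67.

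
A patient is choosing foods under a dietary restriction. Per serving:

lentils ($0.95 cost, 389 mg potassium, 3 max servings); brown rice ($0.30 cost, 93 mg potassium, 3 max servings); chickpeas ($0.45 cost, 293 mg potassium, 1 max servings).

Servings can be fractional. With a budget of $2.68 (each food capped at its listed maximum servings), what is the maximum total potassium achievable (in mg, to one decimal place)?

Potassium per dollar: chickpeas 651.1, lentils 409.5, brown rice 310.
Take 1 serving of chickpeas: spends $0.45, +293.0 mg potassium (running total 293.0 mg).
Take 2.347 servings of lentils: spends $2.23, +913.1 mg potassium (running total 1206.1 mg).
Greedy by best ratio exhausts the cost allowance optimally: 1206.1 mg.

1206.1 mg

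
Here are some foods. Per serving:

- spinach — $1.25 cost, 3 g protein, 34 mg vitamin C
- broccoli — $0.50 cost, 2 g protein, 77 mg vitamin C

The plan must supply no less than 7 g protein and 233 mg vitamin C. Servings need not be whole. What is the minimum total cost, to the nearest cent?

$1.75

A basic optimal solution has at most two foods positive. Try each food alone and each pair with both targets met exactly.
spinach only: max(7/3, 233/34) = 6.853 servings → $8.57.
broccoli only: max(7/2, 233/77) = 3.5 servings → $1.75.
spinach + broccoli with both tight: 0.4479 servings and 2.828 servings → $1.97.
Cheapest feasible corner: $1.75.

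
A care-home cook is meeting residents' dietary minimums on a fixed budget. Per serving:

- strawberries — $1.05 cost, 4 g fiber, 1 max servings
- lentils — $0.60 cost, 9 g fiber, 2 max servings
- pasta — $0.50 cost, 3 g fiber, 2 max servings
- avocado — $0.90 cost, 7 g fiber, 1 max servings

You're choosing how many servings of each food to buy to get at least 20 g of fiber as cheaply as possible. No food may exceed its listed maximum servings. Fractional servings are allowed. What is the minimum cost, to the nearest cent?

$1.46

Cost per g of fiber: lentils $0.0667, avocado $0.1286, pasta $0.1667, strawberries $0.2625.
Take 2 servings of lentils: +18.0 g fiber for $1.20 (total $1.20, still need 2.0 g).
Take 0.2857 servings of avocado: +2.0 g fiber for $0.26 (total $1.46, still need 0.0 g).
Filling from the cheapest source first is optimal under one linear minimum: $1.46.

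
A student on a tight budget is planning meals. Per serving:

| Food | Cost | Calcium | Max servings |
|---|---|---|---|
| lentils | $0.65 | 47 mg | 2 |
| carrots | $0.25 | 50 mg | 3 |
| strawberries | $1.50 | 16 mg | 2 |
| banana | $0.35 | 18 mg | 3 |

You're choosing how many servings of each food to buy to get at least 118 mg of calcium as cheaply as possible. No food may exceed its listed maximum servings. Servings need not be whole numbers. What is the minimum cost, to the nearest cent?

Cost per mg of calcium: carrots $0.0050, lentils $0.0138, banana $0.0194, strawberries $0.0938.
Take 2.36 servings of carrots: +118.0 mg calcium for $0.59 (total $0.59, still need 0.0 mg).
Filling from the cheapest source first is optimal under one linear minimum: $0.59.

$0.59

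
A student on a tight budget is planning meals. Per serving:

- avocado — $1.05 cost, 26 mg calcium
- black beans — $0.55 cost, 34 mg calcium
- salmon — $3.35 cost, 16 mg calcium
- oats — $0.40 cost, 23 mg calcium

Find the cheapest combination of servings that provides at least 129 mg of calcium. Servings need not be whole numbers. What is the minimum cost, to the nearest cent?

$2.09

Cost per mg of calcium: black beans $0.0162, oats $0.0174, avocado $0.0404, salmon $0.2094.
With no serving limits, use only black beans: 129 mg / 34 mg = 3.794 servings × $0.55 = $2.09.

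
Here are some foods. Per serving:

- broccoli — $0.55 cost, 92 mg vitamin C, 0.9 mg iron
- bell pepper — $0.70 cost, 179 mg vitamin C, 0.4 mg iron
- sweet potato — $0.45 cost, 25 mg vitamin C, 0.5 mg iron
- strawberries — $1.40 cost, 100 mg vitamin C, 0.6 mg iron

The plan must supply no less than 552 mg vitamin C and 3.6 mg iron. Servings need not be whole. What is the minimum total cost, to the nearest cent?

$2.81

A basic optimal solution has at most two foods positive. Try each food alone and each pair with both targets met exactly.
broccoli only: max(552/92, 3.6/0.9) = 6 servings → $3.30.
bell pepper only: max(552/179, 3.6/0.4) = 9 servings → $6.30.
sweet potato only: max(552/25, 3.6/0.5) = 22.08 servings → $9.94.
strawberries only: max(552/100, 3.6/0.6) = 6 servings → $8.40.
broccoli + bell pepper with both tight: 3.408 servings and 1.332 servings → $2.81.
broccoli + sweet potato: the both-tight solution has a negative serving — not a feasible corner.
broccoli + strawberries with both tight: 0.8276 servings and 4.759 servings → $7.12.
bell pepper + sweet potato with both tight: 2.34 servings and 5.328 servings → $4.04.
bell pepper + strawberries: intersection lies outside the first quadrant.
sweet potato + strawberries with both tight: 0.8229 servings and 5.314 servings → $7.81.
Cheapest feasible corner: $2.81.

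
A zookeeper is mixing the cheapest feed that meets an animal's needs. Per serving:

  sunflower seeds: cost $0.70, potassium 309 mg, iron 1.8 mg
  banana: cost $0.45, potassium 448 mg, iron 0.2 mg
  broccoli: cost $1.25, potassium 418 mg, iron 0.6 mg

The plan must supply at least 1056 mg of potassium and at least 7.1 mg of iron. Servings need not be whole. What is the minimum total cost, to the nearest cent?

$2.76

This is a tiny linear program; its minimum lies at a vertex of the feasible set. List the vertices and price them.
sunflower seeds only: max(1056/309, 7.1/1.8) = 3.944 servings → $2.76.
banana only: max(1056/448, 7.1/0.2) = 35.5 servings → $15.97.
broccoli only: max(1056/418, 7.1/0.6) = 11.83 servings → $14.79.
sunflower seeds + banana: the both-tight solution has a negative serving — not a feasible corner.
sunflower seeds + broccoli: intersection lies outside the first quadrant.
banana + broccoli: the both-tight solution has a negative serving — not a feasible corner.
So the least-cost plan costs $2.76.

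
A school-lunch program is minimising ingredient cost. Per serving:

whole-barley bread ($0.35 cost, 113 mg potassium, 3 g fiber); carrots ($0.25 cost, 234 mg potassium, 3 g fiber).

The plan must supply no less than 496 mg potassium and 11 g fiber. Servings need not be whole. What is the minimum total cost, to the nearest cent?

With two linear requirements the optimum uses one or two foods; enumerate the corners.
whole-barley bread only: max(496/113, 11/3) = 4.389 servings → $1.54.
carrots only: max(496/234, 11/3) = 3.667 servings → $0.92.
whole-barley bread + carrots with both tight: 2.992 servings and 0.6749 servings → $1.22.
Cheapest feasible corner: $0.92.

$0.92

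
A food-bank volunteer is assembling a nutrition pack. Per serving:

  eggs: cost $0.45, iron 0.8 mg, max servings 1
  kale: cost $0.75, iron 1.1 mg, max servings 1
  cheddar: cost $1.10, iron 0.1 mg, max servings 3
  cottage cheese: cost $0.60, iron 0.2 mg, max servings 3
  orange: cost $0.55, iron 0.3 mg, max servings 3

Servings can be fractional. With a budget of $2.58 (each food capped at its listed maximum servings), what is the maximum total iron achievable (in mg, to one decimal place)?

Iron per dollar: eggs 1.778, kale 1.467, orange 0.5455, cottage cheese 0.3333, cheddar 0.09091.
Take 1 serving of eggs: spends $0.45, +0.8 mg iron (running total 0.8 mg).
Take 1 serving of kale: spends $0.75, +1.1 mg iron (running total 1.9 mg).
Take 2.509 servings of orange: spends $1.38, +0.8 mg iron (running total 2.7 mg).
Greedy by best ratio exhausts the cost allowance optimally: 2.7 mg.

2.7 mg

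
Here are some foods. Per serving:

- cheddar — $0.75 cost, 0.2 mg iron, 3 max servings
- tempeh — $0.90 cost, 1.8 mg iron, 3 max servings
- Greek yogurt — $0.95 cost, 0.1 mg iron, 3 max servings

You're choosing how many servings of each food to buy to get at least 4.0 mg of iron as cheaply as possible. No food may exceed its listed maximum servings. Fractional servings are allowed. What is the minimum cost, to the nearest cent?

$2.00

Cost per mg of iron: tempeh $0.5000, cheddar $3.7500, Greek yogurt $9.5000.
Take 2.222 servings of tempeh: +4.0 mg iron for $2.00 (total $2.00, still need 0.0 mg).
Filling from the cheapest source first is optimal under one linear minimum: $2.00.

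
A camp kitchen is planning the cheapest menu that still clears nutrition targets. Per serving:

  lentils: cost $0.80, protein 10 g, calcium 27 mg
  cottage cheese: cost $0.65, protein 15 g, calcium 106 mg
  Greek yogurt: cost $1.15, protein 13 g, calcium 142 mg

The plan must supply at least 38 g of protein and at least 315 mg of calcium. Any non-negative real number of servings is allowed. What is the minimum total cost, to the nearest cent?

$1.93

An LP optimum is at a vertex; with two nutrient constraints at most two foods are used. Check each candidate.
lentils only: max(38/10, 315/27) = 11.67 servings → $9.33.
cottage cheese only: max(38/15, 315/106) = 2.972 servings → $1.93.
Greek yogurt only: max(38/13, 315/142) = 2.923 servings → $3.36.
lentils + cottage cheese: the both-tight solution has a negative serving — not a feasible corner.
lentils + Greek yogurt with both tight: 1.217 servings and 1.987 servings → $3.26.
cottage cheese + Greek yogurt with both tight: 1.73 servings and 0.9269 servings → $2.19.
So the least-cost plan costs $1.93.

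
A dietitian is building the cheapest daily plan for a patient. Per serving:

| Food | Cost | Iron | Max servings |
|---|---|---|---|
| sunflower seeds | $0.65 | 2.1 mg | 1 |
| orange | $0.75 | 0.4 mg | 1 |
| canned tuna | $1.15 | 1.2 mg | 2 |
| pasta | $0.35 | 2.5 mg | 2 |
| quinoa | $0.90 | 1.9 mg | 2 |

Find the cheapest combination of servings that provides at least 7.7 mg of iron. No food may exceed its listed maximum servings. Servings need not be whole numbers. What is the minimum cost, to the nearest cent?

$1.63

Cost per mg of iron: pasta $0.1400, sunflower seeds $0.3095, quinoa $0.4737, canned tuna $0.9583, orange $1.8750.
Take 2 servings of pasta: +5.0 mg iron for $0.70 (total $0.70, still need 2.7 mg).
Take 1 serving of sunflower seeds: +2.1 mg iron for $0.65 (total $1.35, still need 0.6 mg).
Take 0.3158 servings of quinoa: +0.6 mg iron for $0.28 (total $1.63, still need 0.0 mg).
Filling from the cheapest source first is optimal under one linear minimum: $1.63.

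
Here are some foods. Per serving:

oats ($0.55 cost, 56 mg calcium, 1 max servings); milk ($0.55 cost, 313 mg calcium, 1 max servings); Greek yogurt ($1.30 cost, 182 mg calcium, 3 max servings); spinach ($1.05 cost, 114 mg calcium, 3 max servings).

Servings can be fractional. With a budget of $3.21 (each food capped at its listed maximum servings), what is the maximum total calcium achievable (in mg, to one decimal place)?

685.4 mg

Calcium per dollar: milk 569.1, Greek yogurt 140, spinach 108.6, oats 101.8.
Take 1 serving of milk: spends $0.55, +313.0 mg calcium (running total 313.0 mg).
Take 2.046 servings of Greek yogurt: spends $2.66, +372.4 mg calcium (running total 685.4 mg).
Filling greedily by calcium-per-dollar is optimal for one linear limit, giving 685.4 mg.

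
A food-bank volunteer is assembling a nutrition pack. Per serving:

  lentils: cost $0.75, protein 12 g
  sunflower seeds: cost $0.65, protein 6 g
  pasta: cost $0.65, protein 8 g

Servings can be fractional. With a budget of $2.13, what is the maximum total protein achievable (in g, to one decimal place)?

Protein per dollar: lentils 16, pasta 12.31, sunflower seeds 9.231.
With no serving limits, spend the whole cost allowance on lentils: $2.13 / $0.75 × 12 g = 34.1 g.

34.1 g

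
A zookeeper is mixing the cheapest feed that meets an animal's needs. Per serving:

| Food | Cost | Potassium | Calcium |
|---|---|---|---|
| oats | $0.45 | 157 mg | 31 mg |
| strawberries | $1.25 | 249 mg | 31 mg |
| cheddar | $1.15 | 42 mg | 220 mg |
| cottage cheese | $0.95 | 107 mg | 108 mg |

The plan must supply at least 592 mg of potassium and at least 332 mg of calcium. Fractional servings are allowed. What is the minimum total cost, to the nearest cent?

$2.74

oats only: max(592/157, 332/31) = 10.71 servings → $4.82.
strawberries only: max(592/249, 332/31) = 10.71 servings → $13.39.
cheddar only: max(592/42, 332/220) = 14.1 servings → $16.21.
cottage cheese only: max(592/107, 332/108) = 5.533 servings → $5.26.
oats + strawberries with both targets exact would need a negative amount; discard.
oats + cheddar with both tight: 3.499 servings and 1.016 servings → $2.74.
oats + cottage cheese with both tight: 2.083 servings and 2.476 servings → $3.29.
strawberries + cheddar with both tight: 2.175 servings and 1.203 servings → $4.10.
strawberries + cottage cheese with both tight: 1.205 servings and 2.728 servings → $4.10.
cheddar + cottage cheese: the both-tight solution has a negative serving — not a feasible corner.
Cheapest feasible corner: $2.74.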